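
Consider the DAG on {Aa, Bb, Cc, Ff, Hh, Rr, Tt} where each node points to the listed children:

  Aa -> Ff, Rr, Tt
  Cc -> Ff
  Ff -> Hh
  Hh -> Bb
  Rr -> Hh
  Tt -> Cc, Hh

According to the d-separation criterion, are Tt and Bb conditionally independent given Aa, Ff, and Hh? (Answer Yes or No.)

Yes

There are 5 undirected paths between Tt and Bb; checking each against the conditioning set {Aa, Ff, Hh}:
Path 1: Tt ← Aa → Rr → Hh → Bb
  Aa is a fork here and Aa is conditioned on, so the path is blocked at Aa.
Path 2: Tt ← Aa → Ff → Hh → Bb
  Aa is a fork here and Aa is conditioned on, so the path is blocked at Aa.
Path 3: Tt → Cc → Ff ← Aa → Rr → Hh → Bb
  Aa is a fork here and Aa is conditioned on, so the path is blocked at Aa.
Path 4: Tt → Cc → Ff → Hh → Bb
  Ff is a chain here and Ff is conditioned on, so the path is blocked at Ff.
Path 5: Tt → Hh → Bb
  Hh is a chain here and Hh is conditioned on, so the path is blocked at Hh.
Since every path is blocked, d-separation holds.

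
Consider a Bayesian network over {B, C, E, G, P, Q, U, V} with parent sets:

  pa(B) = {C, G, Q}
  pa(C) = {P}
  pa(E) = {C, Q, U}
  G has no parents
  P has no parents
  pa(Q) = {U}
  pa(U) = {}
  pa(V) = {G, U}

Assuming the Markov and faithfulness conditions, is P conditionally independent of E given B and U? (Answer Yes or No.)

No

There are 5 undirected paths between P and E; checking each against the conditioning set {B, U}:
  1. P → C → B ← G → V ← U → E — C:chain[open]; B:collider[open]; G:fork[open]; V:collider[blocks]; U:fork[blocks] ⇒ blocked
  2. P → C → B ← G → V ← U → Q → E — C:chain[open]; B:collider[open]; G:fork[open]; V:collider[blocks]; U:fork[blocks]; Q:chain[open] ⇒ blocked
  3. P → C → B ← Q ← U → E — C:chain[open]; B:collider[open]; Q:chain[open]; U:fork[blocks] ⇒ blocked
  4. P → C → B ← Q → E — C:chain[open]; B:collider[open]; Q:fork[open] ⇒ active
  5. P → C → E — C:chain[open] ⇒ active
At least one path is unblocked, so d-separation fails.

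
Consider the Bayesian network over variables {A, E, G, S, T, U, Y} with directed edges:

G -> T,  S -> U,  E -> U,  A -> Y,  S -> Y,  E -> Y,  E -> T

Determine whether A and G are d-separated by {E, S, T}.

2 paths connect A and G; each must be blocked for d-separation to hold:
Path 1: A → Y ← S → U ← E → T ← G
  Y is a collider here and neither Y nor any of its descendants is conditioned on, so the collider stays closed — the path is blocked at Y.
Path 2: A → Y ← E → T ← G
  Y is a collider here and neither Y nor any of its descendants is conditioned on, so the collider stays closed — the path is blocked at Y.
All paths are blocked; A ⊥ G | {E, S, T} holds.

Yes — A and G are d-separated given {E, S, T}.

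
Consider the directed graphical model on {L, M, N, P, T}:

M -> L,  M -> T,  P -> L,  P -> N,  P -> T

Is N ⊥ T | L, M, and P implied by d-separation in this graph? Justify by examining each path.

Yes

We examine all 2 paths between N and T:
Path 1: N ← P → L ← M → T
  P is a fork here and P is conditioned on, so the path is blocked at P.
Path 2: N ← P → T
  P is a fork here and P is conditioned on, so the path is blocked at P.
Since every path is blocked, d-separation holds.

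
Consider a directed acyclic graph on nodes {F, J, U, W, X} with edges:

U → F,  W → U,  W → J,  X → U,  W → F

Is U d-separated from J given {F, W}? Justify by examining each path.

There are 2 undirected paths between U and J; checking each against the conditioning set {F, W}:
Path 1: U ← W → J
  W is a fork here and W is conditioned on, so the path is blocked at W.
Path 2: U → F ← W → J
  W is a fork here and W is conditioned on, so the path is blocked at W.
Every path is blocked, so U and J are d-separated given {F, W}.

Yes — U and J are d-separated given {F, W}.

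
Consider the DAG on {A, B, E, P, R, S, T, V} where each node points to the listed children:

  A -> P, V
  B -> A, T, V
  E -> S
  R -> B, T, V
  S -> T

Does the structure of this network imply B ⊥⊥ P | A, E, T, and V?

Yes

Enumerating the 4 paths from B to P and testing each for blocking by {A, E, T, V}:
Path 1: B → T ← R → V ← A → P
  A is a fork here and A is conditioned on, so the path is blocked at A.
Path 2: B → A → P
  A is a chain here and A is conditioned on, so the path is blocked at A.
Path 3: B → V ← A → P
  A is a fork here and A is conditioned on, so the path is blocked at A.
Path 4: B ← R → V ← A → P
  A is a fork here and A is conditioned on, so the path is blocked at A.
Since every path is blocked, d-separation holds.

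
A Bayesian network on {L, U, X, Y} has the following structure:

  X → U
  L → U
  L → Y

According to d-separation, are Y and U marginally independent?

No

There is one path between Y and U:
Path 1: Y ← L → U
  L is a fork and L is not conditioned on — no node blocks this path, so it is active.
At least one path is unblocked, so d-separation fails.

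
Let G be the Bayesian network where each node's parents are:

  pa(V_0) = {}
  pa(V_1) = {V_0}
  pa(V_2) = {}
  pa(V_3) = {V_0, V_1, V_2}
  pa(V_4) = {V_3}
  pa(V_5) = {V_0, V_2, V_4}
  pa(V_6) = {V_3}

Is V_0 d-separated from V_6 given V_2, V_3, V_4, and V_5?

Yes

We examine all 4 paths between V_0 and V_6:
  1. V_0 → V_3 → V_6 — V_3:chain[blocks] ⇒ blocked
  2. V_0 → V_1 → V_3 → V_6 — V_1:chain[open]; V_3:chain[blocks] ⇒ blocked
  3. V_0 → V_5 ← V_2 → V_3 → V_6 — V_5:collider[open]; V_2:fork[blocks]; V_3:chain[blocks] ⇒ blocked
  4. V_0 → V_5 ← V_4 ← V_3 → V_6 — V_5:collider[open]; V_4:chain[blocks]; V_3:fork[blocks] ⇒ blocked
All paths are blocked; V_0 ⊥ V_6 | {V_2, V_3, V_4, V_5} holds.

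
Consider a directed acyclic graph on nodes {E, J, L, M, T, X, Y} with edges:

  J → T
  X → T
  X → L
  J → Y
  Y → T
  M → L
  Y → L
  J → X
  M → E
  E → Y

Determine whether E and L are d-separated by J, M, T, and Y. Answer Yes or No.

We examine all 6 paths between E and L:
  1. E → Y → L — Y:chain[blocks] ⇒ blocked
  2. E → Y → T ← X → L — Y:chain[blocks]; T:collider[open]; X:fork[open] ⇒ blocked
  3. E → Y → T ← J → X → L — Y:chain[blocks]; T:collider[open]; J:fork[blocks]; X:chain[open] ⇒ blocked
  4. E → Y ← J → T ← X → L — Y:collider[open]; J:fork[blocks]; T:collider[open]; X:fork[open] ⇒ blocked
  5. E → Y ← J → X → L — Y:collider[open]; J:fork[blocks]; X:chain[open] ⇒ blocked
  6. E ← M → L — M:fork[blocks] ⇒ blocked
Since every path is blocked, d-separation holds.

Yes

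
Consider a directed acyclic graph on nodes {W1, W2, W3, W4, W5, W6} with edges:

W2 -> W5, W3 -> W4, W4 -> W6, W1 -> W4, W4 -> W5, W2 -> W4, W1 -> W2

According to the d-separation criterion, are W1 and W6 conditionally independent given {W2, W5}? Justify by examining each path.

No

There are 3 undirected paths between W1 and W6; checking each against the conditioning set {W2, W5}:
Path 1: W1 → W4 → W6
  W4 is a chain and W4 is not conditioned on — no node blocks this path, so it is active.
Path 2: W1 → W2 → W5 ← W4 → W6
  W2 is a chain here and W2 is conditioned on, so the path is blocked at W2.
Path 3: W1 → W2 → W4 → W6
  W2 is a chain here and W2 is conditioned on, so the path is blocked at W2.
Since the path W1 → W4 → W6 is active, W1 and W6 are not d-separated given {W2, W5}.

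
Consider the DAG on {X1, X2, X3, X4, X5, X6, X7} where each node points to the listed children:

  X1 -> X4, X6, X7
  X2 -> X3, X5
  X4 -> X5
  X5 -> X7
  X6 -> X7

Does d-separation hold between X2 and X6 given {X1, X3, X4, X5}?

Yes

Enumerating the 4 paths from X2 to X6 and testing each for blocking by {X1, X3, X4, X5}:
Path 1: X2 → X5 ← X4 ← X1 → X7 ← X6
  X4 is a chain here and X4 is conditioned on, so the path is blocked at X4.
Path 2: X2 → X5 ← X4 ← X1 → X6
  X4 is a chain here and X4 is conditioned on, so the path is blocked at X4.
Path 3: X2 → X5 → X7 ← X1 → X6
  X5 is a chain here and X5 is conditioned on, so the path is blocked at X5.
Path 4: X2 → X5 → X7 ← X6
  X5 is a chain here and X5 is conditioned on, so the path is blocked at X5.
Since every path is blocked, d-separation holds.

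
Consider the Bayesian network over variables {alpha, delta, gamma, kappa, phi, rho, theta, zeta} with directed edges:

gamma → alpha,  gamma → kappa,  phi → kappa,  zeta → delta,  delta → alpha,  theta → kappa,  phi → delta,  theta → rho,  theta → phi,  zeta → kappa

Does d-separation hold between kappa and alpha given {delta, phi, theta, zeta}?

No

4 paths connect kappa and alpha; each must be blocked for d-separation to hold:
Path 1: kappa ← phi → delta → alpha
  phi is a fork here and phi is conditioned on, so the path is blocked at phi.
Path 2: kappa ← zeta → delta → alpha
  zeta is a fork here and zeta is conditioned on, so the path is blocked at zeta.
Path 3: kappa ← gamma → alpha
  gamma is a fork and gamma is not conditioned on — no node blocks this path, so it is active.
Path 4: kappa ← theta → phi → delta → alpha
  theta is a fork here and theta is conditioned on, so the path is blocked at theta.
Because an active path exists, kappa and alpha are not d-separated.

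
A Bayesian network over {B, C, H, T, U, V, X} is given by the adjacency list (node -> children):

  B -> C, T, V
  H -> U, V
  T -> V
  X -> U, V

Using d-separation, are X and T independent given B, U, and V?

No

Enumerating the 4 paths from X to T and testing each for blocking by {B, U, V}:
  1. X → V ← T — V:collider[open] ⇒ active
  2. X → V ← B → T — V:collider[open]; B:fork[blocks] ⇒ blocked
  3. X → U ← H → V ← T — U:collider[open]; H:fork[open]; V:collider[open] ⇒ active
  4. X → U ← H → V ← B → T — U:collider[open]; H:fork[open]; V:collider[open]; B:fork[blocks] ⇒ blocked
At least one path is unblocked, so d-separation fails.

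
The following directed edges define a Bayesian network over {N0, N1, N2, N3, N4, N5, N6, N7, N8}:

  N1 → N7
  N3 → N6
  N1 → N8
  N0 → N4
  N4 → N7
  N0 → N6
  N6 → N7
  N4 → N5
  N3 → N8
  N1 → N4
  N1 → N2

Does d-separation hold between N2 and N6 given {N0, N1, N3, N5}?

Enumerating the 5 paths from N2 to N6 and testing each for blocking by {N0, N1, N3, N5}:
Path 1: N2 ← N1 → N4 ← N0 → N6
  N1 is a fork here and N1 is conditioned on, so the path is blocked at N1.
Path 2: N2 ← N1 → N4 → N7 ← N6
  N1 is a fork here and N1 is conditioned on, so the path is blocked at N1.
Path 3: N2 ← N1 → N7 ← N6
  N1 is a fork here and N1 is conditioned on, so the path is blocked at N1.
Path 4: N2 ← N1 → N7 ← N4 ← N0 → N6
  N1 is a fork here and N1 is conditioned on, so the path is blocked at N1.
Path 5: N2 ← N1 → N8 ← N3 → N6
  N1 is a fork here and N1 is conditioned on, so the path is blocked at N1.
All paths are blocked; N2 ⊥ N6 | {N0, N1, N3, N5} holds.

Yes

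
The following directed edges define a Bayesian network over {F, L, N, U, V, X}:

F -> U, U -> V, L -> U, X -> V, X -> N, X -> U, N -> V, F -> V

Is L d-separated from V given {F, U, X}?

There are 4 undirected paths between L and V; checking each against the conditioning set {F, U, X}:
Path 1: L → U ← X → V
  X is a fork here and X is conditioned on, so the path is blocked at X.
Path 2: L → U ← X → N → V
  X is a fork here and X is conditioned on, so the path is blocked at X.
Path 3: L → U ← F → V
  F is a fork here and F is conditioned on, so the path is blocked at F.
Path 4: L → U → V
  U is a chain here and U is conditioned on, so the path is blocked at U.
Every path is blocked, so L and V are d-separated given {F, U, X}.

Yes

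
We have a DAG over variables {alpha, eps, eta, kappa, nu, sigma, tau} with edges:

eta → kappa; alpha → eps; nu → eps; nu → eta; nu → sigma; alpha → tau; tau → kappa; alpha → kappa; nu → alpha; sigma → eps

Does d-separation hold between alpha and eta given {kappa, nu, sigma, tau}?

No

There are 5 undirected paths between alpha and eta; checking each against the conditioning set {kappa, nu, sigma, tau}:
  1. alpha → eps ← sigma ← nu → eta — eps:collider[blocks]; sigma:chain[blocks]; nu:fork[blocks] ⇒ blocked
  2. alpha → eps ← nu → eta — eps:collider[blocks]; nu:fork[blocks] ⇒ blocked
  3. alpha → tau → kappa ← eta — tau:chain[blocks]; kappa:collider[open] ⇒ blocked
  4. alpha → kappa ← eta — kappa:collider[open] ⇒ active
  5. alpha ← nu → eta — nu:fork[blocks] ⇒ blocked
Because an active path exists, alpha and eta are not d-separated.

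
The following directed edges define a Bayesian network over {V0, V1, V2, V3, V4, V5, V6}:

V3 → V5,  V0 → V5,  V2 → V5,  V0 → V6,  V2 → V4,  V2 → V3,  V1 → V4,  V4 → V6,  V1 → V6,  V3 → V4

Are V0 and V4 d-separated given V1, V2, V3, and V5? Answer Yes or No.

There are 6 undirected paths between V0 and V4; checking each against the conditioning set {V1, V2, V3, V5}:
Path 1: V0 → V6 ← V1 → V4
  V6 is a collider here and neither V6 nor any of its descendants is conditioned on, so the collider stays closed — the path is blocked at V6.
Path 2: V0 → V6 ← V4
  V6 is a collider here and neither V6 nor any of its descendants is conditioned on, so the collider stays closed — the path is blocked at V6.
Path 3: V0 → V5 ← V2 → V4
  V2 is a fork here and V2 is conditioned on, so the path is blocked at V2.
Path 4: V0 → V5 ← V2 → V3 → V4
  V2 is a fork here and V2 is conditioned on, so the path is blocked at V2.
Path 5: V0 → V5 ← V3 → V4
  V3 is a fork here and V3 is conditioned on, so the path is blocked at V3.
Path 6: V0 → V5 ← V3 ← V2 → V4
  V3 is a chain here and V3 is conditioned on, so the path is blocked at V3.
All paths are blocked; V0 ⊥ V4 | {V1, V2, V3, V5} holds.

Yes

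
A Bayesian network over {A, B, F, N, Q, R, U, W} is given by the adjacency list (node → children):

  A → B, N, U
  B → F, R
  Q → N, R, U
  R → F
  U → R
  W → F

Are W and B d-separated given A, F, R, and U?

No

We examine all 6 paths between W and B:
  1. W → F ← R ← Q → N ← A → B — F:collider[open]; R:chain[blocks]; Q:fork[open]; N:collider[blocks]; A:fork[blocks] ⇒ blocked
  2. W → F ← R ← Q → U ← A → B — F:collider[open]; R:chain[blocks]; Q:fork[open]; U:collider[open]; A:fork[blocks] ⇒ blocked
  3. W → F ← R ← B — F:collider[open]; R:chain[blocks] ⇒ blocked
  4. W → F ← R ← U ← Q → N ← A → B — F:collider[open]; R:chain[blocks]; U:chain[blocks]; Q:fork[open]; N:collider[blocks]; A:fork[blocks] ⇒ blocked
  5. W → F ← R ← U ← A → B — F:collider[open]; R:chain[blocks]; U:chain[blocks]; A:fork[blocks] ⇒ blocked
  6. W → F ← B — F:collider[open] ⇒ active
At least one path is unblocked, so d-separation fails.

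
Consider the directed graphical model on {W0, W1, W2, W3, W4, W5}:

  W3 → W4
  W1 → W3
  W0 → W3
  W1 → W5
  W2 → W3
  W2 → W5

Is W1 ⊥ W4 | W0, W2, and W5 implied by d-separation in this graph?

2 paths connect W1 and W4; each must be blocked for d-separation to hold:
Path 1: W1 → W3 → W4
  W3 is a chain and W3 is not conditioned on — no node blocks this path, so it is active.
Path 2: W1 → W5 ← W2 → W3 → W4
  W2 is a fork here and W2 is conditioned on, so the path is blocked at W2.
Because an active path exists, W1 and W4 are not d-separated.

No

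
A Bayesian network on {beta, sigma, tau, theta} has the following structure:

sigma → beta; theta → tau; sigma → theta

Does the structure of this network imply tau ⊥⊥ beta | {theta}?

Yes

Only one path connects tau and beta:
Path 1: tau ← theta ← sigma → beta
  theta is a chain here and theta is conditioned on, so the path is blocked at theta.
All paths are blocked; tau ⊥ beta | {theta} holds.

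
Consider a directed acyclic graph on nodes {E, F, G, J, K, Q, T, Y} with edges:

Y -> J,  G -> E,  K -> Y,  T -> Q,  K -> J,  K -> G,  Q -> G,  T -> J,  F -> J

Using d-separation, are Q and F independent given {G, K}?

3 paths connect Q and F; each must be blocked for d-separation to hold:
  1. Q ← T → J ← F — T:fork[open]; J:collider[blocks] ⇒ blocked
  2. Q → G ← K → J ← F — G:collider[open]; K:fork[blocks]; J:collider[blocks] ⇒ blocked
  3. Q → G ← K → Y → J ← F — G:collider[open]; K:fork[blocks]; Y:chain[open]; J:collider[blocks] ⇒ blocked
All paths are blocked; Q ⊥ F | {G, K} holds.

Yes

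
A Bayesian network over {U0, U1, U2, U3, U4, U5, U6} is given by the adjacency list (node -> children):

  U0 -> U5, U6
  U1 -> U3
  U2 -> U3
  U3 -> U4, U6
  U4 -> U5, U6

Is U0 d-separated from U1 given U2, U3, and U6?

Yes

There are 4 undirected paths between U0 and U1; checking each against the conditioning set {U2, U3, U6}:
  1. U0 → U5 ← U4 → U6 ← U3 ← U1 — U5:collider[blocks]; U4:fork[open]; U6:collider[open]; U3:chain[blocks] ⇒ blocked
  2. U0 → U5 ← U4 ← U3 ← U1 — U5:collider[blocks]; U4:chain[open]; U3:chain[blocks] ⇒ blocked
  3. U0 → U6 ← U4 ← U3 ← U1 — U6:collider[open]; U4:chain[open]; U3:chain[blocks] ⇒ blocked
  4. U0 → U6 ← U3 ← U1 — U6:collider[open]; U3:chain[blocks] ⇒ blocked
All paths are blocked; U0 ⊥ U1 | {U2, U3, U6} holds.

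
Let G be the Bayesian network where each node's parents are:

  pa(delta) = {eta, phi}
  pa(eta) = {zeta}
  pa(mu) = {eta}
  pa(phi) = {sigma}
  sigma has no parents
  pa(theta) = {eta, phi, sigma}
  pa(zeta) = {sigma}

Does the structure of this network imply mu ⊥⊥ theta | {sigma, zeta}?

We examine all 5 paths between mu and theta:
  1. mu ← eta ← zeta ← sigma → theta — eta:chain[open]; zeta:chain[blocks]; sigma:fork[blocks] ⇒ blocked
  2. mu ← eta ← zeta ← sigma → phi → theta — eta:chain[open]; zeta:chain[blocks]; sigma:fork[blocks]; phi:chain[open] ⇒ blocked
  3. mu ← eta → theta — eta:fork[open] ⇒ active
  4. mu ← eta → delta ← phi → theta — eta:fork[open]; delta:collider[blocks]; phi:fork[open] ⇒ blocked
  5. mu ← eta → delta ← phi ← sigma → theta — eta:fork[open]; delta:collider[blocks]; phi:chain[open]; sigma:fork[blocks] ⇒ blocked
At least one path is unblocked, so d-separation fails.

No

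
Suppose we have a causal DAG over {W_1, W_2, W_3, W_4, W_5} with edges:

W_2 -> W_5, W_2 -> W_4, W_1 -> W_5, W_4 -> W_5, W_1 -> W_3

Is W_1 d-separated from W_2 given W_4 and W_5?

We examine all 2 paths between W_1 and W_2:
Path 1: W_1 → W_5 ← W_4 ← W_2
  W_4 is a chain here and W_4 is conditioned on, so the path is blocked at W_4.
Path 2: W_1 → W_5 ← W_2
  W_5 is a collider and W_5 is conditioned on, which opens it — no node blocks this path, so it is active.
Because an active path exists, W_1 and W_2 are not d-separated.

No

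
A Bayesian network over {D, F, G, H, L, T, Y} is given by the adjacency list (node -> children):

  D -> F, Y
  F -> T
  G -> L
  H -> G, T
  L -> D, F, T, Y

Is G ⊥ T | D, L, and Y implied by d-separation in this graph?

We examine all 5 paths between G and T:
Path 1: G ← H → T
  H is a fork and H is not conditioned on — no node blocks this path, so it is active.
Path 2: G → L → Y ← D → F → T
  L is a chain here and L is conditioned on, so the path is blocked at L.
Path 3: G → L → F → T
  L is a chain here and L is conditioned on, so the path is blocked at L.
Path 4: G → L → D → F → T
  L is a chain here and L is conditioned on, so the path is blocked at L.
Path 5: G → L → T
  L is a chain here and L is conditioned on, so the path is blocked at L.
Because an active path exists, G and T are not d-separated.

No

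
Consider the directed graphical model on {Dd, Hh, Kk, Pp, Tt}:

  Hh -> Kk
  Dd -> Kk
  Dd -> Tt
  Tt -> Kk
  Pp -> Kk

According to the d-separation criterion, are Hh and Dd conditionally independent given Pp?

2 paths connect Hh and Dd; each must be blocked for d-separation to hold:
Path 1: Hh → Kk ← Dd
  Kk is a collider here and neither Kk nor any of its descendants is conditioned on, so the collider stays closed — the path is blocked at Kk.
Path 2: Hh → Kk ← Tt ← Dd
  Kk is a collider here and neither Kk nor any of its descendants is conditioned on, so the collider stays closed — the path is blocked at Kk.
Since every path is blocked, d-separation holds.

Yes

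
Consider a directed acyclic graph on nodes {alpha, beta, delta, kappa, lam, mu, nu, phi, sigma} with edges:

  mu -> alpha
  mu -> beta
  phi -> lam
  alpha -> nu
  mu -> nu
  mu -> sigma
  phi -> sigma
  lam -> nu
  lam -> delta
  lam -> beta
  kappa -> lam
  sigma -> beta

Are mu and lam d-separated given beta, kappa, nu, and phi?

No

There are 6 undirected paths between mu and lam; checking each against the conditioning set {beta, kappa, nu, phi}:
Path 1: mu → nu ← lam
  nu is a collider and nu is conditioned on, which opens it — no node blocks this path, so it is active.
Path 2: mu → sigma ← phi → lam
  phi is a fork here and phi is conditioned on, so the path is blocked at phi.
Path 3: mu → sigma → beta ← lam
  sigma is a chain and sigma is not conditioned on; beta is a collider and beta is conditioned on, which opens it — no node blocks this path, so it is active.
Path 4: mu → beta ← lam
  beta is a collider and beta is conditioned on, which opens it — no node blocks this path, so it is active.
Path 5: mu → beta ← sigma ← phi → lam
  phi is a fork here and phi is conditioned on, so the path is blocked at phi.
Path 6: mu → alpha → nu ← lam
  alpha is a chain and alpha is not conditioned on; nu is a collider and nu is conditioned on, which opens it — no node blocks this path, so it is active.
Because an active path exists, mu and lam are not d-separated.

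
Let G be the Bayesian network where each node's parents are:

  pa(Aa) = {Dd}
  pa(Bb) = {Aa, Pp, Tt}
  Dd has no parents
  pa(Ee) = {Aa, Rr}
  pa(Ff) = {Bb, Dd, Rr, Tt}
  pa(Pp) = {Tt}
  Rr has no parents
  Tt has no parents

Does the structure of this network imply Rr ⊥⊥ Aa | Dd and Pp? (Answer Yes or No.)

Yes

Enumerating the 5 paths from Rr to Aa and testing each for blocking by {Dd, Pp}:
  1. Rr → Ee ← Aa — Ee:collider[blocks] ⇒ blocked
  2. Rr → Ff ← Bb ← Aa — Ff:collider[blocks]; Bb:chain[open] ⇒ blocked
  3. Rr → Ff ← Tt → Bb ← Aa — Ff:collider[blocks]; Tt:fork[open]; Bb:collider[blocks] ⇒ blocked
  4. Rr → Ff ← Tt → Pp → Bb ← Aa — Ff:collider[blocks]; Tt:fork[open]; Pp:chain[blocks]; Bb:collider[blocks] ⇒ blocked
  5. Rr → Ff ← Dd → Aa — Ff:collider[blocks]; Dd:fork[blocks] ⇒ blocked
All paths are blocked; Rr ⊥ Aa | {Dd, Pp} holds.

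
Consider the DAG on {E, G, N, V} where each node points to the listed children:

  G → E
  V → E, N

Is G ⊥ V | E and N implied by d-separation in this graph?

No

Only one path connects G and V:
Path 1: G → E ← V
  E is a collider and E is conditioned on, which opens it — no node blocks this path, so it is active.
Since the path G → E ← V is active, G and V are not d-separated given {E, N}.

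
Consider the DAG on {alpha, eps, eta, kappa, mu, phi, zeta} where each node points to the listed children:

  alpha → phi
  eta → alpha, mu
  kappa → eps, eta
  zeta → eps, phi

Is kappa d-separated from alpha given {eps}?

There are 2 undirected paths between kappa and alpha; checking each against the conditioning set {eps}:
  1. kappa → eta → alpha — eta:chain[open] ⇒ active
  2. kappa → eps ← zeta → phi ← alpha — eps:collider[open]; zeta:fork[open]; phi:collider[blocks] ⇒ blocked
Since the path kappa → eta → alpha is active, kappa and alpha are not d-separated given {eps}.

No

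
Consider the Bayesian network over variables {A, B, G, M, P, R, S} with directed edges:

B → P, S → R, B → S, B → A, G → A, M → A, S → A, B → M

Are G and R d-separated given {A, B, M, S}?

Yes

There are 3 undirected paths between G and R; checking each against the conditioning set {A, B, M, S}:
  1. G → A ← S → R — A:collider[open]; S:fork[blocks] ⇒ blocked
  2. G → A ← M ← B → S → R — A:collider[open]; M:chain[blocks]; B:fork[blocks]; S:chain[blocks] ⇒ blocked
  3. G → A ← B → S → R — A:collider[open]; B:fork[blocks]; S:chain[blocks] ⇒ blocked
All paths are blocked; G ⊥ R | {A, B, M, S} holds.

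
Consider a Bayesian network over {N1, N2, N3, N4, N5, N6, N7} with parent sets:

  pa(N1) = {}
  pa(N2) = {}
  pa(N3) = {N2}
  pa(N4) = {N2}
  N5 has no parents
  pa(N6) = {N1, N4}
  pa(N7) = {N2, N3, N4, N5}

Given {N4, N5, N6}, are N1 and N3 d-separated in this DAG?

4 paths connect N1 and N3; each must be blocked for d-separation to hold:
Path 1: N1 → N6 ← N4 → N7 ← N3
  N4 is a fork here and N4 is conditioned on, so the path is blocked at N4.
Path 2: N1 → N6 ← N4 → N7 ← N2 → N3
  N4 is a fork here and N4 is conditioned on, so the path is blocked at N4.
Path 3: N1 → N6 ← N4 ← N2 → N3
  N4 is a chain here and N4 is conditioned on, so the path is blocked at N4.
Path 4: N1 → N6 ← N4 ← N2 → N7 ← N3
  N4 is a chain here and N4 is conditioned on, so the path is blocked at N4.
All paths are blocked; N1 ⊥ N3 | {N4, N5, N6} holds.

Yes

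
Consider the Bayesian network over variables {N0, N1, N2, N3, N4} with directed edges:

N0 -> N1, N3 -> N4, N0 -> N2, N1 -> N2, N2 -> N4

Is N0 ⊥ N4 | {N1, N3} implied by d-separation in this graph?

Enumerating the 2 paths from N0 to N4 and testing each for blocking by {N1, N3}:
Path 1: N0 → N2 → N4
  N2 is a chain and N2 is not conditioned on — no node blocks this path, so it is active.
Path 2: N0 → N1 → N2 → N4
  N1 is a chain here and N1 is conditioned on, so the path is blocked at N1.
Since the path N0 → N2 → N4 is active, N0 and N4 are not d-separated given {N1, N3}.

No — N0 and N4 are not d-separated given {N1, N3}.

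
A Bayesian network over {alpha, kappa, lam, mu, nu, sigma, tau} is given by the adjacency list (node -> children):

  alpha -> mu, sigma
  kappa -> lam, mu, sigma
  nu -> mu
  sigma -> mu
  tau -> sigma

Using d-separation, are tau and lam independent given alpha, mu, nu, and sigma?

We examine all 3 paths between tau and lam:
Path 1: tau → sigma → mu ← kappa → lam
  sigma is a chain here and sigma is conditioned on, so the path is blocked at sigma.
Path 2: tau → sigma ← alpha → mu ← kappa → lam
  alpha is a fork here and alpha is conditioned on, so the path is blocked at alpha.
Path 3: tau → sigma ← kappa → lam
  sigma is a collider and sigma is conditioned on, which opens it; kappa is a fork and kappa is not conditioned on — no node blocks this path, so it is active.
At least one path is unblocked, so d-separation fails.

No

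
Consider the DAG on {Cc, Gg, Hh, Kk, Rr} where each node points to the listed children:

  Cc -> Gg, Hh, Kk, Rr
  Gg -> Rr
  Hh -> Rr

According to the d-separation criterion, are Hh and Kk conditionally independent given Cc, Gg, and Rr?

Yes

Enumerating the 3 paths from Hh to Kk and testing each for blocking by {Cc, Gg, Rr}:
Path 1: Hh ← Cc → Kk
  Cc is a fork here and Cc is conditioned on, so the path is blocked at Cc.
Path 2: Hh → Rr ← Gg ← Cc → Kk
  Gg is a chain here and Gg is conditioned on, so the path is blocked at Gg.
Path 3: Hh → Rr ← Cc → Kk
  Cc is a fork here and Cc is conditioned on, so the path is blocked at Cc.
All paths are blocked; Hh ⊥ Kk | {Cc, Gg, Rr} holds.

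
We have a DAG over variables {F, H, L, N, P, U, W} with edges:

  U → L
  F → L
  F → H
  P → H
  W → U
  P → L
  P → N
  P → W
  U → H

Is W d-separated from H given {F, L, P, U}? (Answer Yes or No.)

Enumerating the 6 paths from W to H and testing each for blocking by {F, L, P, U}:
Path 1: W ← P → L ← F → H
  P is a fork here and P is conditioned on, so the path is blocked at P.
Path 2: W ← P → L ← U → H
  P is a fork here and P is conditioned on, so the path is blocked at P.
Path 3: W ← P → H
  P is a fork here and P is conditioned on, so the path is blocked at P.
Path 4: W → U → L ← P → H
  U is a chain here and U is conditioned on, so the path is blocked at U.
Path 5: W → U → L ← F → H
  U is a chain here and U is conditioned on, so the path is blocked at U.
Path 6: W → U → H
  U is a chain here and U is conditioned on, so the path is blocked at U.
Every path is blocked, so W and H are d-separated given {F, L, P, U}.

Yes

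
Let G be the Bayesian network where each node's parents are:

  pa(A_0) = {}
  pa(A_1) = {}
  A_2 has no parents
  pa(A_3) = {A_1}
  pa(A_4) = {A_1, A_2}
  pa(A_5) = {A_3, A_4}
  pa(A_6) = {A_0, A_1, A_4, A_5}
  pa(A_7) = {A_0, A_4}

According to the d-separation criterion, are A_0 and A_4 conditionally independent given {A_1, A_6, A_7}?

No — A_0 and A_4 are not d-separated given {A_1, A_6, A_7}.

Enumerating the 6 paths from A_0 to A_4 and testing each for blocking by {A_1, A_6, A_7}:
Path 1: A_0 → A_7 ← A_4
  A_7 is a collider and A_7 is conditioned on, which opens it — no node blocks this path, so it is active.
Path 2: A_0 → A_6 ← A_5 ← A_3 ← A_1 → A_4
  A_1 is a fork here and A_1 is conditioned on, so the path is blocked at A_1.
Path 3: A_0 → A_6 ← A_5 ← A_4
  A_6 is a collider and A_6 is conditioned on, which opens it; A_5 is a chain and A_5 is not conditioned on — no node blocks this path, so it is active.
Path 4: A_0 → A_6 ← A_1 → A_3 → A_5 ← A_4
  A_1 is a fork here and A_1 is conditioned on, so the path is blocked at A_1.
Path 5: A_0 → A_6 ← A_1 → A_4
  A_1 is a fork here and A_1 is conditioned on, so the path is blocked at A_1.
Path 6: A_0 → A_6 ← A_4
  A_6 is a collider and A_6 is conditioned on, which opens it — no node blocks this path, so it is active.
Because an active path exists, A_0 and A_4 are not d-separated.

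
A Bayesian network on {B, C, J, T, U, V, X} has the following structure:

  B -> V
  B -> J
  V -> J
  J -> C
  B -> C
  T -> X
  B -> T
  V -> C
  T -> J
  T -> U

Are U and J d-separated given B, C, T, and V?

Yes

We examine all 6 paths between U and J:
Path 1: U ← T → J
  T is a fork here and T is conditioned on, so the path is blocked at T.
Path 2: U ← T ← B → J
  T is a chain here and T is conditioned on, so the path is blocked at T.
Path 3: U ← T ← B → C ← J
  T is a chain here and T is conditioned on, so the path is blocked at T.
Path 4: U ← T ← B → C ← V → J
  T is a chain here and T is conditioned on, so the path is blocked at T.
Path 5: U ← T ← B → V → J
  T is a chain here and T is conditioned on, so the path is blocked at T.
Path 6: U ← T ← B → V → C ← J
  T is a chain here and T is conditioned on, so the path is blocked at T.
Since every path is blocked, d-separation holds.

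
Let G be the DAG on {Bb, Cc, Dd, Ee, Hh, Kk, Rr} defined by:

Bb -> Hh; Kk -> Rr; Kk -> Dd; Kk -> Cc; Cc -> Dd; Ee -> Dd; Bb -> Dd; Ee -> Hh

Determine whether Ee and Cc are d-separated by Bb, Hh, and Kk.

Yes

There are 4 undirected paths between Ee and Cc; checking each against the conditioning set {Bb, Hh, Kk}:
Path 1: Ee → Hh ← Bb → Dd ← Cc
  Bb is a fork here and Bb is conditioned on, so the path is blocked at Bb.
Path 2: Ee → Hh ← Bb → Dd ← Kk → Cc
  Bb is a fork here and Bb is conditioned on, so the path is blocked at Bb.
Path 3: Ee → Dd ← Cc
  Dd is a collider here and neither Dd nor any of its descendants is conditioned on, so the collider stays closed — the path is blocked at Dd.
Path 4: Ee → Dd ← Kk → Cc
  Dd is a collider here and neither Dd nor any of its descendants is conditioned on, so the collider stays closed — the path is blocked at Dd.
Every path is blocked, so Ee and Cc are d-separated given {Bb, Hh, Kk}.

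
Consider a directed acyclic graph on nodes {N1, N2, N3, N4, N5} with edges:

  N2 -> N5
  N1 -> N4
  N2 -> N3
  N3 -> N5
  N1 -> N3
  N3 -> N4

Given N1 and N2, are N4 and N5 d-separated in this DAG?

No — N4 and N5 are not d-separated given {N1, N2}.

Enumerating the 4 paths from N4 to N5 and testing each for blocking by {N1, N2}:
Path 1: N4 ← N3 → N5
  N3 is a fork and N3 is not conditioned on — no node blocks this path, so it is active.
Path 2: N4 ← N3 ← N2 → N5
  N2 is a fork here and N2 is conditioned on, so the path is blocked at N2.
Path 3: N4 ← N1 → N3 → N5
  N1 is a fork here and N1 is conditioned on, so the path is blocked at N1.
Path 4: N4 ← N1 → N3 ← N2 → N5
  N1 is a fork here and N1 is conditioned on, so the path is blocked at N1.
Because an active path exists, N4 and N5 are not d-separated.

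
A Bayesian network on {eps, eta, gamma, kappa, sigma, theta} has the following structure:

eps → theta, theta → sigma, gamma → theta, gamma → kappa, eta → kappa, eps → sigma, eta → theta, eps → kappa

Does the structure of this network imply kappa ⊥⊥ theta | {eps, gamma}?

Enumerating the 4 paths from kappa to theta and testing each for blocking by {eps, gamma}:
  1. kappa ← eps → sigma ← theta — eps:fork[blocks]; sigma:collider[blocks] ⇒ blocked
  2. kappa ← eps → theta — eps:fork[blocks] ⇒ blocked
  3. kappa ← gamma → theta — gamma:fork[blocks] ⇒ blocked
  4. kappa ← eta → theta — eta:fork[open] ⇒ active
At least one path is unblocked, so d-separation fails.

No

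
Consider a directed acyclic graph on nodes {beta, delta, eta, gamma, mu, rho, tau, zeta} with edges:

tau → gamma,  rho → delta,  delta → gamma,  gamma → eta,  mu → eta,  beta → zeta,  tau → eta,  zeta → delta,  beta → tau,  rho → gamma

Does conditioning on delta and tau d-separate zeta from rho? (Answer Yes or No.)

There are 6 undirected paths between zeta and rho; checking each against the conditioning set {delta, tau}:
Path 1: zeta ← beta → tau → gamma ← delta ← rho
  tau is a chain here and tau is conditioned on, so the path is blocked at tau.
Path 2: zeta ← beta → tau → gamma ← rho
  tau is a chain here and tau is conditioned on, so the path is blocked at tau.
Path 3: zeta ← beta → tau → eta ← gamma ← delta ← rho
  tau is a chain here and tau is conditioned on, so the path is blocked at tau.
Path 4: zeta ← beta → tau → eta ← gamma ← rho
  tau is a chain here and tau is conditioned on, so the path is blocked at tau.
Path 5: zeta → delta → gamma ← rho
  delta is a chain here and delta is conditioned on, so the path is blocked at delta.
Path 6: zeta → delta ← rho
  delta is a collider and delta is conditioned on, which opens it — no node blocks this path, so it is active.
At least one path is unblocked, so d-separation fails.

No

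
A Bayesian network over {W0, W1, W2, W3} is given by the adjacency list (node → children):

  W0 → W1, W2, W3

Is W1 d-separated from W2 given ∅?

No

The only undirected path from W1 to W2 is:
Path 1: W1 ← W0 → W2
  W0 is a fork and W0 is not conditioned on — no node blocks this path, so it is active.
Because an active path exists, W1 and W2 are not d-separated.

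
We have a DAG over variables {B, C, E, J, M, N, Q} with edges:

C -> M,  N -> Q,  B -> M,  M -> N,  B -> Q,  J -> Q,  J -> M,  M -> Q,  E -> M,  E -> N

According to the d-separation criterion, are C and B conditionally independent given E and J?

We examine all 5 paths between C and B:
  1. C → M ← E → N → Q ← B — M:collider[blocks]; E:fork[blocks]; N:chain[open]; Q:collider[blocks] ⇒ blocked
  2. C → M ← J → Q ← B — M:collider[blocks]; J:fork[blocks]; Q:collider[blocks] ⇒ blocked
  3. C → M → Q ← B — M:chain[open]; Q:collider[blocks] ⇒ blocked
  4. C → M → N → Q ← B — M:chain[open]; N:chain[open]; Q:collider[blocks] ⇒ blocked
  5. C → M ← B — M:collider[blocks] ⇒ blocked
Since every path is blocked, d-separation holds.

Yes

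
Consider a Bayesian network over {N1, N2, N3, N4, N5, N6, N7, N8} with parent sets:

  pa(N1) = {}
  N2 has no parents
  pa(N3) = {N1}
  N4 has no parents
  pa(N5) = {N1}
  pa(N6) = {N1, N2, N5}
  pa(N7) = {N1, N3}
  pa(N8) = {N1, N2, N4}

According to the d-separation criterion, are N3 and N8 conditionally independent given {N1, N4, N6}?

6 paths connect N3 and N8; each must be blocked for d-separation to hold:
Path 1: N3 → N7 ← N1 → N8
  N7 is a collider here and neither N7 nor any of its descendants is conditioned on, so the collider stays closed — the path is blocked at N7.
Path 2: N3 → N7 ← N1 → N5 → N6 ← N2 → N8
  N7 is a collider here and neither N7 nor any of its descendants is conditioned on, so the collider stays closed — the path is blocked at N7.
Path 3: N3 → N7 ← N1 → N6 ← N2 → N8
  N7 is a collider here and neither N7 nor any of its descendants is conditioned on, so the collider stays closed — the path is blocked at N7.
Path 4: N3 ← N1 → N8
  N1 is a fork here and N1 is conditioned on, so the path is blocked at N1.
Path 5: N3 ← N1 → N5 → N6 ← N2 → N8
  N1 is a fork here and N1 is conditioned on, so the path is blocked at N1.
Path 6: N3 ← N1 → N6 ← N2 → N8
  N1 is a fork here and N1 is conditioned on, so the path is blocked at N1.
Every path is blocked, so N3 and N8 are d-separated given {N1, N4, N6}.

Yes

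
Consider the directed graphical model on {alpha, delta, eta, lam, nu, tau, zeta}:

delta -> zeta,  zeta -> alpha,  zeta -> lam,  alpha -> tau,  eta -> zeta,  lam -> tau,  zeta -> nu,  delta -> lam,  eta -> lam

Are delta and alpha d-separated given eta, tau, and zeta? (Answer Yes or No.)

There are 6 undirected paths between delta and alpha; checking each against the conditioning set {eta, tau, zeta}:
Path 1: delta → lam ← eta → zeta → alpha
  eta is a fork here and eta is conditioned on, so the path is blocked at eta.
Path 2: delta → lam ← zeta → alpha
  zeta is a fork here and zeta is conditioned on, so the path is blocked at zeta.
Path 3: delta → lam → tau ← alpha
  lam is a chain and lam is not conditioned on; tau is a collider and tau is conditioned on, which opens it — no node blocks this path, so it is active.
Path 4: delta → zeta → lam → tau ← alpha
  zeta is a chain here and zeta is conditioned on, so the path is blocked at zeta.
Path 5: delta → zeta ← eta → lam → tau ← alpha
  eta is a fork here and eta is conditioned on, so the path is blocked at eta.
Path 6: delta → zeta → alpha
  zeta is a chain here and zeta is conditioned on, so the path is blocked at zeta.
Because an active path exists, delta and alpha are not d-separated.

No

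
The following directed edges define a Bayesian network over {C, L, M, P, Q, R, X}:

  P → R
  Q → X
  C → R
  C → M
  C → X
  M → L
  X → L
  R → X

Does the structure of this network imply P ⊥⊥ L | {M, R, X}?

Yes

There are 4 undirected paths between P and L; checking each against the conditioning set {M, R, X}:
Path 1: P → R ← C → M → L
  M is a chain here and M is conditioned on, so the path is blocked at M.
Path 2: P → R ← C → X → L
  X is a chain here and X is conditioned on, so the path is blocked at X.
Path 3: P → R → X ← C → M → L
  R is a chain here and R is conditioned on, so the path is blocked at R.
Path 4: P → R → X → L
  R is a chain here and R is conditioned on, so the path is blocked at R.
All paths are blocked; P ⊥ L | {M, R, X} holds.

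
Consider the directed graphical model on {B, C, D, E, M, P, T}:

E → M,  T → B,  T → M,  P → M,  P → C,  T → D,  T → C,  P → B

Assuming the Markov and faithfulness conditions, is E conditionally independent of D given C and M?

Enumerating the 3 paths from E to D and testing each for blocking by {C, M}:
Path 1: E → M ← P → C ← T → D
  M is a collider and M is conditioned on, which opens it; P is a fork and P is not conditioned on; C is a collider and C is conditioned on, which opens it; T is a fork and T is not conditioned on — no node blocks this path, so it is active.
Path 2: E → M ← P → B ← T → D
  B is a collider here and neither B nor any of its descendants is conditioned on, so the collider stays closed — the path is blocked at B.
Path 3: E → M ← T → D
  M is a collider and M is conditioned on, which opens it; T is a fork and T is not conditioned on — no node blocks this path, so it is active.
Since the path E → M ← P → C ← T → D is active, E and D are not d-separated given {C, M}.

No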